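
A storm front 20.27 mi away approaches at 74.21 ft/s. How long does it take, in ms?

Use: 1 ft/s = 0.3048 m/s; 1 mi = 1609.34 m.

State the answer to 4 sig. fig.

20.27 mi × 1609.34 → 32621.3 m
74.21 ft/s × 0.3048 → 22.6192 m/s
t = d / v = 32621.3 m / 22.6192 m/s = 1442.2 s
1442.2 s ÷ (0.001 s/ms) = 1.4422×10⁶ ms

1.442×10⁶ ms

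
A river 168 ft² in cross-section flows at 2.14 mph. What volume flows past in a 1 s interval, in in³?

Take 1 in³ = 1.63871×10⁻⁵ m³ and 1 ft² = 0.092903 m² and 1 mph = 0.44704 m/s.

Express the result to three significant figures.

2.14 mph × 0.44704 = 0.956666 m/s
168 ft² × 0.092903 = 15.6077 m²
V = v × A × t = 0.956666 m/s × 15.6077 m² × 1 s = 14.9314 m³
14.9314 m³ ÷ (1.63871×10⁻⁵ m³/in³) = 911168 in³

9.11×10⁵ in³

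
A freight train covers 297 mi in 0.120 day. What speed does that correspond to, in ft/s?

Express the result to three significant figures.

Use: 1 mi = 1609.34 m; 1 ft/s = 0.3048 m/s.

297 mi × 1609.34 = 477974 m
0.120 day × 86400 = 10368 s
v = d / t = 477974 m / 10368 s = 46.1009 m/s
46.1009 m/s ÷ (0.3048 m/s/ft/s) = 151.25 ft/s

151 ft/s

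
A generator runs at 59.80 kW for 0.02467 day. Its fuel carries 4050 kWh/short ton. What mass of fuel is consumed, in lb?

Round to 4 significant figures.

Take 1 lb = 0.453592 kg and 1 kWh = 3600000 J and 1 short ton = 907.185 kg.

17.48 lb

59.80 kW → 59800 W
0.02467 day → 2131.49 s
E = P × t = 59800 × 2131.49 = 1.27463×10⁸ J
4050 kWh/short ton → 1.60717×10⁷ J/kg
m = E / e_s = 1.27463×10⁸ / 1.60717×10⁷ = 7.9309 kg
In lb: 7.9309 / 0.453592 = 17.4847 lb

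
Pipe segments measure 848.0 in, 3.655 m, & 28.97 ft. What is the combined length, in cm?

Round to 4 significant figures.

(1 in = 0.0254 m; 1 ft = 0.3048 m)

3402 cm

848.0 in × 0.0254 = 21.5392 m
3.655 m (already m)
28.97 ft × 0.3048 = 8.83006 m
Combined: 21.5392 + 3.655 + 8.83006 = 34.0243 m
In cm: 34.0243 / 0.01 = 3402.43 cm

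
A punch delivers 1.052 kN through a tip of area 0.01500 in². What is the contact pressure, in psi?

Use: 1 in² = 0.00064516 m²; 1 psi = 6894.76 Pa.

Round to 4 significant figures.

1.577×10⁴ psi

1.052 kN × 1000 → 1052 N
0.01500 in² × 0.00064516 → 9.6774×10⁻⁶ m²
P = F / A = 1052 N / 9.6774×10⁻⁶ m² = 1.08707×10⁸ Pa
1.08707×10⁸ Pa ÷ (6894.76 Pa/psi) = 15766.6 psi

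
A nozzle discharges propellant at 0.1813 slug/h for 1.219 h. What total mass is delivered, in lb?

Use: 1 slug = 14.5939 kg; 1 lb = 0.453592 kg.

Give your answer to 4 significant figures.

0.1813 slug/h → 7.34965×10⁻⁴ kg/s
1.219 h → 4388.4 s
m = ṁ × t = 7.34965×10⁻⁴ × 4388.4 = 3.22532 kg
In lb: 3.22532 / 0.453592 = 7.11062 lb

7.111 lb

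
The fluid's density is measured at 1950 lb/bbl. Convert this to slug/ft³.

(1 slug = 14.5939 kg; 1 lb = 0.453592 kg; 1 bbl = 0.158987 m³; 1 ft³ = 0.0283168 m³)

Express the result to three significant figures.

1950 lb/bbl × 0.453592 kg/lb ÷ 0.158987 m³/bbl = 5563.38 kg/m³
5563.38 kg/m³ ÷ 14.5939 kg/slug × 0.0283168 m³/ft³ = 10.7947 slug/ft³

10.8 slug/ft³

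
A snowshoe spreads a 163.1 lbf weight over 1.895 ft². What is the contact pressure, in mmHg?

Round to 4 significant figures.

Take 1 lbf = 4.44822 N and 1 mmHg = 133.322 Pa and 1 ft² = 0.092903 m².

30.91 mmHg

163.1 lbf × 4.44822 → 725.505 N
1.895 ft² × 0.092903 → 0.176051 m²
P = F / A = 725.505 N / 0.176051 m² = 4120.99 Pa
4120.99 Pa ÷ (133.322 Pa/mmHg) = 30.9101 mmHg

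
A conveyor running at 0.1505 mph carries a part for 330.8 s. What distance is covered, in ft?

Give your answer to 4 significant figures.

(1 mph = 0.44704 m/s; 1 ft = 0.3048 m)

73.02 ft

0.1505 mph × 0.44704 → 0.0672795 m/s
d = v × t = 0.0672795 m/s × 330.8 s = 22.2561 m
22.2561 m ÷ (0.3048 m/ft) = 73.0187 ft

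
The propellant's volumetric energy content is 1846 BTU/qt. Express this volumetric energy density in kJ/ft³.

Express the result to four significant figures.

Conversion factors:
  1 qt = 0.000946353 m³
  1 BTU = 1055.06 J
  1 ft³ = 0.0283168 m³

1846 BTU/qt × 1055.06 J/BTU ÷ 0.000946353 m³/qt = 2.05805×10⁹ J/m³
2.05805×10⁹ J/m³ ÷ 1000 J/kJ × 0.0283168 m³/ft³ = 58277.4 kJ/ft³

5.828×10⁴ kJ/ft³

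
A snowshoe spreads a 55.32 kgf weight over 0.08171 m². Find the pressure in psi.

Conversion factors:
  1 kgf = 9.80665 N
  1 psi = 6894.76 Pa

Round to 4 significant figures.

55.32 kgf × 9.80665 = 542.504 N
P = F / A = 542.504 N / 0.08171 m² = 6639.38 Pa
6639.38 Pa ÷ (6894.76 Pa/psi) = 0.96296 psi

0.9630 psi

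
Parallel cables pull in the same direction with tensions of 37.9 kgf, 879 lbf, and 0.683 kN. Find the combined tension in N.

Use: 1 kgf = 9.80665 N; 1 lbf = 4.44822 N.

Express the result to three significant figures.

37.9 kgf × 9.80665 = 371.672 N
879 lbf × 4.44822 = 3909.99 N
0.683 kN × 1000 = 683 N
Sum: 371.672 + 3909.99 + 683 = 4964.66 N

4960 N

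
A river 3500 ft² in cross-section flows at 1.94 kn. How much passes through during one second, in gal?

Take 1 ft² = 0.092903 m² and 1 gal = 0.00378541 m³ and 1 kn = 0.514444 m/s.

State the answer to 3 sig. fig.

1.94 kn × 0.514444 = 0.998021 m/s
3500 ft² × 0.092903 = 325.16 m²
V = v × A × t = 0.998021 m/s × 325.16 m² × 1 s = 324.517 m³
324.517 m³ ÷ (0.00378541 m³/gal) = 85728.4 gal

8.57×10⁴ gal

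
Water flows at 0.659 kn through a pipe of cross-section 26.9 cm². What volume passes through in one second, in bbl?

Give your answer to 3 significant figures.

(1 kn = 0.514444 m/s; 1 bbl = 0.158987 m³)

0.00574 bbl

0.659 kn × 0.514444 → 0.339019 m/s
26.9 cm² × 0.0001 → 0.00269 m²
V = v × A × t = 0.339019 m/s × 0.00269 m² × 1 s = 9.11961×10⁻⁴ m³
9.11961×10⁻⁴ m³ ÷ (0.158987 m³/bbl) = 0.00573607 bbl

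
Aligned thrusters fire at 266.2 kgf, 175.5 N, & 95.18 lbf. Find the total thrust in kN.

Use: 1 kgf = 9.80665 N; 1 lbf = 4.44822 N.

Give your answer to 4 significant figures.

3.209 kN

266.2 kgf × 9.80665 = 2610.53 N
175.5 N (already N)
95.18 lbf × 4.44822 = 423.382 N
Sum: 2610.53 + 175.5 + 423.382 = 3209.41 N
In kN: 3209.41 / 1000 = 3.20941 kN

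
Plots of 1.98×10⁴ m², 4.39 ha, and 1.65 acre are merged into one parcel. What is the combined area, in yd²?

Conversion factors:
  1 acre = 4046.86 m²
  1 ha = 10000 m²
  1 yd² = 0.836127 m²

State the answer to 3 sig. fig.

8.42×10⁴ yd²

1.98×10⁴ m² (already m²)
4.39 ha × 10000 → 43900 m²
1.65 acre × 4046.86 → 6677.32 m²
Sum: 19800 + 43900 + 6677.32 = 70377.3 m²
In yd²: 70377.3 / 0.836127 = 84170.6 yd²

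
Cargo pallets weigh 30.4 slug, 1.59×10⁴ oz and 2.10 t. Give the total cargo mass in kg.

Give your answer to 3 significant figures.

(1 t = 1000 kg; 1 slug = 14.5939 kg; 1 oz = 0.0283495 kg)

2990 kg

30.4 slug × 14.5939 = 443.655 kg
1.59×10⁴ oz × 0.0283495 = 450.757 kg
2.10 t × 1000 = 2100 kg
Combined: 443.655 + 450.757 + 2100 = 2994.41 kg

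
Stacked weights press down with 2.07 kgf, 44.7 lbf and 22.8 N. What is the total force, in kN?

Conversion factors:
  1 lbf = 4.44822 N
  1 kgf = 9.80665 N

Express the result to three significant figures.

0.242 kN

2.07 kgf × 9.80665 = 20.2998 N
44.7 lbf × 4.44822 = 198.835 N
22.8 N (already N)
Total: 20.2998 + 198.835 + 22.8 = 241.935 N
In kN: 241.935 / 1000 = 0.241935 kN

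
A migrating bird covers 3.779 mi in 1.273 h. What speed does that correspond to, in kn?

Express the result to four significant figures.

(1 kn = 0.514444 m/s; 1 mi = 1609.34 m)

2.580 kn

3.779 mi × 1609.34 → 6081.7 m
1.273 h × 3600 → 4582.8 s
v = d / t = 6081.7 m / 4582.8 s = 1.32707 m/s
1.32707 m/s ÷ (0.514444 m/s/kn) = 2.57962 kn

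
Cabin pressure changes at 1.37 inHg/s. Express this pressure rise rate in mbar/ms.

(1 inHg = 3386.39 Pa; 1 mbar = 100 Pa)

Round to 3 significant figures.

0.0464 mbar/ms

1.37 inHg/s × 3386.39 Pa/inHg = 4639.35 Pa/s
4639.35 Pa/s ÷ 100 Pa/mbar × 0.001 s/ms = 0.0463935 mbar/ms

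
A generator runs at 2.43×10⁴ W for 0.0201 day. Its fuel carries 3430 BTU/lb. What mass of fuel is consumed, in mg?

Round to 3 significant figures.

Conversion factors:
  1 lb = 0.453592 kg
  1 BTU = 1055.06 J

0.0201 day → 1736.64 s
E = P × t = 24300 × 1736.64 = 4.22004×10⁷ J
3430 BTU/lb → 7.97822×10⁶ J/kg
m = E / e_s = 4.22004×10⁷ / 7.97822×10⁶ = 5.28945 kg
In mg: 5.28945 / 10⁻⁶ = 5.28945×10⁶ mg

5.29×10⁶ mg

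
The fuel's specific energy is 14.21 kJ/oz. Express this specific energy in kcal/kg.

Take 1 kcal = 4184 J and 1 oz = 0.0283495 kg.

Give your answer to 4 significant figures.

119.8 kcal/kg

14.21 kJ/oz × 1000 J/kJ ÷ 0.0283495 kg/oz = 501243 J/kg
501243 J/kg ÷ 4184 J/kcal = 119.8 kcal/kg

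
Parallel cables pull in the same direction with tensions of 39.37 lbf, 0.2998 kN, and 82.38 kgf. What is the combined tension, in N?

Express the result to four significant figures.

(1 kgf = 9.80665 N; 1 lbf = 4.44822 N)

39.37 lbf × 4.44822 = 175.126 N
0.2998 kN × 1000 = 299.8 N
82.38 kgf × 9.80665 = 807.872 N
Sum: 175.126 + 299.8 + 807.872 = 1282.8 N

1283 N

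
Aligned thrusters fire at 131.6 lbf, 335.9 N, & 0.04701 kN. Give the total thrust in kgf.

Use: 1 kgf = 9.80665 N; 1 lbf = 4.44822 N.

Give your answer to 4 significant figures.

131.6 lbf × 4.44822 → 585.386 N
335.9 N (already N)
0.04701 kN × 1000 → 47.01 N
Sum: 585.386 + 335.9 + 47.01 = 968.296 N
In kgf: 968.296 / 9.80665 = 98.7387 kgf

98.74 kgf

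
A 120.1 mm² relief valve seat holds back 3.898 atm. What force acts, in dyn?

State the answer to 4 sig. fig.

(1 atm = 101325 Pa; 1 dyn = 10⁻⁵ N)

4.744×10⁶ dyn

3.898 atm × 101325 → 394965 Pa
120.1 mm² × 10⁻⁶ → 1.201×10⁻⁴ m²
F = P × A = 394965 Pa × 1.201×10⁻⁴ m² = 47.4353 N
47.4353 N ÷ (10⁻⁵ N/dyn) = 4.74353×10⁶ dyn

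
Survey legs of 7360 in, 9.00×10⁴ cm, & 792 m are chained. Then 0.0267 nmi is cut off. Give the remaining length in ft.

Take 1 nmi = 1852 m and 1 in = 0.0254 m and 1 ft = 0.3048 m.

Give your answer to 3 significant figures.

6000 ft

7360 in × 0.0254 → 186.944 m
9.00×10⁴ cm × 0.01 → 900 m
792 m (already m)
0.0267 nmi × 1852 → 49.4484 m
Result: 186.944 + 900 + 792 − 49.4484 = 1829.5 m
In ft: 1829.5 / 0.3048 = 6002.3 ft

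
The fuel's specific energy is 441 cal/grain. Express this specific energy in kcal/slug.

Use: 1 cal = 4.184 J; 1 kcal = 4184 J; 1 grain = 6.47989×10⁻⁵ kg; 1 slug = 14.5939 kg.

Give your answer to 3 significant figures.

441 cal/grain × 4.184 J/cal ÷ 6.47989×10⁻⁵ kg/grain = 2.84749×10⁷ J/kg
2.84749×10⁷ J/kg ÷ 4184 J/kcal × 14.5939 kg/slug = 99321.2 kcal/slug

9.93×10⁴ kcal/slug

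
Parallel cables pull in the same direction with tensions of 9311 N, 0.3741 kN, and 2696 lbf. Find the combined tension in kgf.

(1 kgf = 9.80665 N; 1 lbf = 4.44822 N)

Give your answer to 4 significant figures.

2210 kgf

9311 N (already N)
0.3741 kN × 1000 = 374.1 N
2696 lbf × 4.44822 = 11992.4 N
Combined: 9311 + 374.1 + 11992.4 = 21677.5 N
In kgf: 21677.5 / 9.80665 = 2210.49 kgf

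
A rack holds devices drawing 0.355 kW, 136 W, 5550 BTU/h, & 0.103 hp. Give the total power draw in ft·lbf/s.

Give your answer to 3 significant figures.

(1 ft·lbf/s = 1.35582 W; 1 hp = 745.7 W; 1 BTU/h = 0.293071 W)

1620 ft·lbf/s

0.355 kW × 1000 → 355 W
136 W (already W)
5550 BTU/h × 0.293071 → 1626.54 W
0.103 hp × 745.7 → 76.8071 W
Total: 355 + 136 + 1626.54 + 76.8071 = 2194.35 W
In ft·lbf/s: 2194.35 / 1.35582 = 1618.47 ft·lbf/s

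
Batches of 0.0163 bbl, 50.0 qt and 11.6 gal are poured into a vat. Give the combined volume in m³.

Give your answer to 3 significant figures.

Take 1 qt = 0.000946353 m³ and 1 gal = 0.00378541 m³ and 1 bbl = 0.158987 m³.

0.0163 bbl × 0.158987 = 0.00259149 m³
50.0 qt × 0.000946353 = 0.0473176 m³
11.6 gal × 0.00378541 = 0.0439108 m³
Sum: 0.00259149 + 0.0473176 + 0.0439108 = 0.0938199 m³

0.0938 m³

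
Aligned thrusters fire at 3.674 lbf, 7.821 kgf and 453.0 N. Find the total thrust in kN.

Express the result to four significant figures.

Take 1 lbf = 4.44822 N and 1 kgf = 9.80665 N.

0.5460 kN

3.674 lbf × 4.44822 = 16.3428 N
7.821 kgf × 9.80665 = 76.6978 N
453.0 N (already N)
Combined: 16.3428 + 76.6978 + 453 = 546.041 N
In kN: 546.041 / 1000 = 0.546041 kN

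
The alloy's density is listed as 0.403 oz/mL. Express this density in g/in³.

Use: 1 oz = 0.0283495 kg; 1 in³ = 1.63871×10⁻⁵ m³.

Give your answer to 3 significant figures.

0.403 oz/mL × 0.0283495 kg/oz ÷ 10⁻⁶ m³/mL = 11424.8 kg/m³
11424.8 kg/m³ ÷ 0.001 kg/g × 1.63871×10⁻⁵ m³/in³ = 187.219 g/in³

187 g/in³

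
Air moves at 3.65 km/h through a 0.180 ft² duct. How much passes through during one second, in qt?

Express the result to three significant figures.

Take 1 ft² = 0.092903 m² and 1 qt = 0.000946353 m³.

17.9 qt

3.65 km/h × (1/3.6) → 1.01389 m/s
0.180 ft² × 0.092903 → 0.0167225 m²
V = v × A × t = 1.01389 m/s × 0.0167225 m² × 1 s = 0.0169548 m³
0.0169548 m³ ÷ (0.000946353 m³/qt) = 17.9159 qt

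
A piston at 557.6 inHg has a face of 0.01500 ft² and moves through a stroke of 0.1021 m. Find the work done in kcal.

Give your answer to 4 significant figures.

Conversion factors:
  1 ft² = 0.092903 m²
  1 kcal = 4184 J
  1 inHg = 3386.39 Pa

557.6 inHg → 1.88825×10⁶ Pa
0.01500 ft² → 0.00139354 m²
F = P × A = 1.88825×10⁶ × 0.00139354 = 2631.35 N
W = F × d = 2631.35 × 0.1021 = 268.661 J
In kcal: 268.661 / 4184 = 0.0642115 kcal

0.06421 kcal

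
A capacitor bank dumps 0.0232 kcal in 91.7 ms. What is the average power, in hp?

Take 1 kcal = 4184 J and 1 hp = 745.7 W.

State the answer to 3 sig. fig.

1.42 hp

0.0232 kcal × 4184 = 97.0688 J
91.7 ms × 0.001 = 0.0917 s
P = E / t = 97.0688 J / 0.0917 s = 1058.55 W
1058.55 W ÷ (745.7 W/hp) = 1.41954 hp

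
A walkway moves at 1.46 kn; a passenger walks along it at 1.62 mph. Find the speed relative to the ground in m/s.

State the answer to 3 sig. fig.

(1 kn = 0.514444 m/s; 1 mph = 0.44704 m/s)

1.46 kn × 0.514444 = 0.751088 m/s
1.62 mph × 0.44704 = 0.724205 m/s
Sum: 0.751088 + 0.724205 = 1.47529 m/s

1.48 m/s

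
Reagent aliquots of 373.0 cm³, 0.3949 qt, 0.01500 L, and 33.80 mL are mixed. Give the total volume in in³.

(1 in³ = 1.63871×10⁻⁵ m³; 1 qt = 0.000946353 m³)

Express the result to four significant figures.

373.0 cm³ × 10⁻⁶ = 3.73×10⁻⁴ m³
0.3949 qt × 0.000946353 = 3.73715×10⁻⁴ m³
0.01500 L × 0.001 = 1.5×10⁻⁵ m³
33.80 mL × 10⁻⁶ = 3.38×10⁻⁵ m³
Combined: 3.73×10⁻⁴ + 3.73715×10⁻⁴ + 1.5×10⁻⁵ + 3.38×10⁻⁵ = 7.95515×10⁻⁴ m³
In in³: 7.95515×10⁻⁴ / 1.63871×10⁻⁵ = 48.5452 in³

48.55 in³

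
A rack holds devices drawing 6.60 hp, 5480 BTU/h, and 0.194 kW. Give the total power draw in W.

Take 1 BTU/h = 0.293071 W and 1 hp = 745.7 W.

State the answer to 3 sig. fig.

6720 W

6.60 hp × 745.7 → 4921.62 W
5480 BTU/h × 0.293071 → 1606.03 W
0.194 kW × 1000 → 194 W
Combined: 4921.62 + 1606.03 + 194 = 6721.65 W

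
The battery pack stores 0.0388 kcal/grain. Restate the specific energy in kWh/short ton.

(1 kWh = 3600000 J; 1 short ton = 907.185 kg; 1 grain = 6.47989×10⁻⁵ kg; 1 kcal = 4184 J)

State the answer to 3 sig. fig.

0.0388 kcal/grain × 4184 J/kcal ÷ 6.47989×10⁻⁵ kg/grain = 2.50528×10⁶ J/kg
2.50528×10⁶ J/kg ÷ 3600000 J/kWh × 907.185 kg/short ton = 631.32 kWh/short ton

631 kWh/short ton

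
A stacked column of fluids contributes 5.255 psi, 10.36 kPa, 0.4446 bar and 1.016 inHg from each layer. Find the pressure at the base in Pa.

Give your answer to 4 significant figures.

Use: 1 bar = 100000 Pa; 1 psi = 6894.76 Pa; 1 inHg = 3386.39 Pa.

9.449×10⁴ Pa

5.255 psi × 6894.76 = 36232 Pa
10.36 kPa × 1000 = 10360 Pa
0.4446 bar × 100000 = 44460 Pa
1.016 inHg × 3386.39 = 3440.57 Pa
Total: 36232 + 10360 + 44460 + 3440.57 = 94492.6 Pa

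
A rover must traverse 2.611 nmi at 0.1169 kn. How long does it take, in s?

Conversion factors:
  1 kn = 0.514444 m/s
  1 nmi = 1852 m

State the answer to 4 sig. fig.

8.041×10⁴ s

2.611 nmi × 1852 → 4835.57 m
0.1169 kn × 0.514444 → 0.0601385 m/s
t = d / v = 4835.57 m / 0.0601385 m/s = 80407.2 s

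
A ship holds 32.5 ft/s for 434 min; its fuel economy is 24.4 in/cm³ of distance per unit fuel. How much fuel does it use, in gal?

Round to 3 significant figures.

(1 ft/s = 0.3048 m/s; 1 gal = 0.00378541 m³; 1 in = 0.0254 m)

110 gal

32.5 ft/s → 9.906 m/s
434 min → 26040 s
d = v × t = 9.906 × 26040 = 257952 m
24.4 in/cm³ → 619760 m/m³
V = d / (distance per unit fuel) = 257952 / 619760 = 0.416213 m³
In gal: 0.416213 / 0.00378541 = 109.952 gal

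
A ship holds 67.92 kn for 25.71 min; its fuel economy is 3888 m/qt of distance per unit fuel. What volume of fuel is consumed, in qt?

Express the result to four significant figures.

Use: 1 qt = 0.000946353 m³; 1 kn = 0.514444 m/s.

13.86 qt

67.92 kn → 34.941 m/s
25.71 min → 1542.6 s
d = v × t = 34.941 × 1542.6 = 53900 m
3888 m/qt → 4.1084×10⁶ m/m³
V = d / (distance per unit fuel) = 53900 / 4.1084×10⁶ = 0.0131195 m³
In qt: 0.0131195 / 0.000946353 = 13.8632 qt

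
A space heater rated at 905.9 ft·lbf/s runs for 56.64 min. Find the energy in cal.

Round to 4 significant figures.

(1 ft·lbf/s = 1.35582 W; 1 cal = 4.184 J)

9.976×10⁵ cal

905.9 ft·lbf/s × 1.35582 = 1228.24 W
56.64 min × 60 = 3398.4 s
E = P × t = 1228.24 W × 3398.4 s = 4.17405×10⁶ J
4.17405×10⁶ J ÷ (4.184 J/cal) = 997622 cal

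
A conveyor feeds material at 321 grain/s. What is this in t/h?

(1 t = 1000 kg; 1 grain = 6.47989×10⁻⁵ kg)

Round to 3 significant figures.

321 grain/s × 6.47989×10⁻⁵ kg/grain = 0.0208004 kg/s
0.0208004 kg/s ÷ 1000 kg/t × 3600 s/h = 0.0748814 t/h

0.0749 t/h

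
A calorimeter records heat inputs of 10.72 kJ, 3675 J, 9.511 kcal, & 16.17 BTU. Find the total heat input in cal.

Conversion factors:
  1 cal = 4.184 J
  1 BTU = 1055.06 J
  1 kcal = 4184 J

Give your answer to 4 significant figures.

1.703×10⁴ cal

10.72 kJ × 1000 → 10720 J
3675 J (already J)
9.511 kcal × 4184 → 39794 J
16.17 BTU × 1055.06 → 17060.3 J
Total: 10720 + 3675 + 39794 + 17060.3 = 71249.3 J
In cal: 71249.3 / 4.184 = 17029 cal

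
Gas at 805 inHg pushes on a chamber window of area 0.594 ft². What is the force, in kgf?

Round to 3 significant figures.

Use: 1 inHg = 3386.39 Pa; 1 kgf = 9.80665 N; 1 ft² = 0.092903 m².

805 inHg × 3386.39 → 2.72604×10⁶ Pa
0.594 ft² × 0.092903 → 0.0551844 m²
F = P × A = 2.72604×10⁶ Pa × 0.0551844 m² = 150435 N
150435 N ÷ (9.80665 N/kgf) = 15340.1 kgf

1.53×10⁴ kgf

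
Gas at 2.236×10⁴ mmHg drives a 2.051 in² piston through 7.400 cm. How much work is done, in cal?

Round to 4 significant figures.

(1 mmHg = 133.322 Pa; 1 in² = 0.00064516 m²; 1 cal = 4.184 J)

2.236×10⁴ mmHg → 2.98108×10⁶ Pa
2.051 in² → 0.00132322 m²
F = P × A = 2.98108×10⁶ × 0.00132322 = 3944.62 N
7.400 cm → 0.074 m
W = F × d = 3944.62 × 0.074 = 291.902 J
In cal: 291.902 / 4.184 = 69.7663 cal

69.77 cal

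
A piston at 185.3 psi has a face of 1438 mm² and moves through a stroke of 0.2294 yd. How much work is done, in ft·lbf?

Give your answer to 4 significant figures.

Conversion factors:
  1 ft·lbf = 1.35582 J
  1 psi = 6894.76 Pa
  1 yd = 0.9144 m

185.3 psi → 1.2776×10⁶ Pa
1438 mm² → 0.001438 m²
F = P × A = 1.2776×10⁶ × 0.001438 = 1837.19 N
0.2294 yd → 0.209763 m
W = F × d = 1837.19 × 0.209763 = 385.374 J
In ft·lbf: 385.374 / 1.35582 = 284.237 ft·lbf

284.2 ft·lbf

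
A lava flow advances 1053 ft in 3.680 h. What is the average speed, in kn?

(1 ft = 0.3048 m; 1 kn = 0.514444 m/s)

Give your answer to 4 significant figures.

1053 ft × 0.3048 = 320.954 m
3.680 h × 3600 = 13248 s
v = d / t = 320.954 m / 13248 s = 0.0242266 m/s
0.0242266 m/s ÷ (0.514444 m/s/kn) = 0.0470928 kn

0.04709 kn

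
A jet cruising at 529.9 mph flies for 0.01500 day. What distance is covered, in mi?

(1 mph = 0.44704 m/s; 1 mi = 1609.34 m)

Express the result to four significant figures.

529.9 mph × 0.44704 = 236.886 m/s
0.01500 day × 86400 = 1296 s
d = v × t = 236.886 m/s × 1296 s = 307004 m
307004 m ÷ (1609.34 m/mi) = 190.764 mi

190.8 mi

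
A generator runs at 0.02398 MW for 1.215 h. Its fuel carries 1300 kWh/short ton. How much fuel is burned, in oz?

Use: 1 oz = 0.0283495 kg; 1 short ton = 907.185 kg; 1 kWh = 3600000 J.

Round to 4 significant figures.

0.02398 MW → 23980 W
1.215 h → 4374 s
E = P × t = 23980 × 4374 = 1.04889×10⁸ J
1300 kWh/short ton → 5.15882×10⁶ J/kg
m = E / e_s = 1.04889×10⁸ / 5.15882×10⁶ = 20.332 kg
In oz: 20.332 / 0.0283495 = 717.191 oz

717.2 oz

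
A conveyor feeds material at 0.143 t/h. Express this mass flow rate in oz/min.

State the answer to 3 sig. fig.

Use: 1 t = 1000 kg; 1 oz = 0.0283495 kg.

0.143 t/h × 1000 kg/t ÷ 3600 s/h = 0.0397222 kg/s
0.0397222 kg/s ÷ 0.0283495 kg/oz × 60 s/min = 84.0696 oz/min

84.1 oz/min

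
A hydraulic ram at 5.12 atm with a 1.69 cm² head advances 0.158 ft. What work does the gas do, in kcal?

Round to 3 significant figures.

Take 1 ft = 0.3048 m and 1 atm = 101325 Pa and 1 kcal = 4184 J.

0.00101 kcal

5.12 atm → 518784 Pa
1.69 cm² → 1.69×10⁻⁴ m²
F = P × A = 518784 × 1.69×10⁻⁴ = 87.6745 N
0.158 ft → 0.0481584 m
W = F × d = 87.6745 × 0.0481584 = 4.22226 J
In kcal: 4.22226 / 4184 = 0.00100914 kcal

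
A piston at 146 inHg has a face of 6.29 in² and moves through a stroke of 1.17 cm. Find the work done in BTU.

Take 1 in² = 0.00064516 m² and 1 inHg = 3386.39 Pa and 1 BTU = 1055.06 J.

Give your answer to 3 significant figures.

146 inHg → 494413 Pa
6.29 in² → 0.00405806 m²
F = P × A = 494413 × 0.00405806 = 2006.36 N
1.17 cm → 0.0117 m
W = F × d = 2006.36 × 0.0117 = 23.4744 J
In BTU: 23.4744 / 1055.06 = 0.0222494 BTU

0.0222 BTU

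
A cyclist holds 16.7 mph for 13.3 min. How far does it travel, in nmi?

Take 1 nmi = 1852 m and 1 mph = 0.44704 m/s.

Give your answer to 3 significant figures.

16.7 mph × 0.44704 = 7.46557 m/s
13.3 min × 60 = 798 s
d = v × t = 7.46557 m/s × 798 s = 5957.52 m
5957.52 m ÷ (1852 m/nmi) = 3.2168 nmi

3.22 nmi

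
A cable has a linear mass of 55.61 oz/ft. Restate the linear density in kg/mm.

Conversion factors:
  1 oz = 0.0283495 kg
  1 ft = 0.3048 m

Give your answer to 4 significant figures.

0.005172 kg/mm

55.61 oz/ft × 0.0283495 kg/oz ÷ 0.3048 m/ft = 5.1723 kg/m
5.1723 kg/m × 0.001 m/mm = 0.0051723 kg/mm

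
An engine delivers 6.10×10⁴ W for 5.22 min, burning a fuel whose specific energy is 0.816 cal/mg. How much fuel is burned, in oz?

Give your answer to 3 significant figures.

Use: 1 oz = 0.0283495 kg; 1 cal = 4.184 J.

197 oz

5.22 min → 313.2 s
E = P × t = 61000 × 313.2 = 1.91052×10⁷ J
0.816 cal/mg → 3.41414×10⁶ J/kg
m = E / e_s = 1.91052×10⁷ / 3.41414×10⁶ = 5.5959 kg
In oz: 5.5959 / 0.0283495 = 197.39 oz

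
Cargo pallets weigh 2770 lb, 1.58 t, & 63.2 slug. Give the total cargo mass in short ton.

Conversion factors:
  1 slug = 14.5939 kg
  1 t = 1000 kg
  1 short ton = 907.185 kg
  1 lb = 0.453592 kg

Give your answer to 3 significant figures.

2770 lb × 0.453592 → 1256.45 kg
1.58 t × 1000 → 1580 kg
63.2 slug × 14.5939 → 922.334 kg
Combined: 1256.45 + 1580 + 922.334 = 3758.78 kg
In short ton: 3758.78 / 907.185 = 4.14334 short ton

4.14 short ton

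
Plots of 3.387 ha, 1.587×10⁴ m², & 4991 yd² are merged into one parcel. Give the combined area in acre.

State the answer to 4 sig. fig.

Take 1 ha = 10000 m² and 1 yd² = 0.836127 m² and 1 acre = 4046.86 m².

13.32 acre

3.387 ha × 10000 = 33870 m²
1.587×10⁴ m² (already m²)
4991 yd² × 0.836127 = 4173.11 m²
Sum: 33870 + 15870 + 4173.11 = 53913.1 m²
In acre: 53913.1 / 4046.86 = 13.3222 acre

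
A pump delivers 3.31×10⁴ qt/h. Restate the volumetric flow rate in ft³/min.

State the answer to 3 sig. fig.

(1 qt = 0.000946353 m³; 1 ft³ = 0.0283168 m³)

3.31×10⁴ qt/h × 0.000946353 m³/qt ÷ 3600 s/h = 0.00870119 m³/s
0.00870119 m³/s ÷ 0.0283168 m³/ft³ × 60 s/min = 18.4368 ft³/min

18.4 ft³/min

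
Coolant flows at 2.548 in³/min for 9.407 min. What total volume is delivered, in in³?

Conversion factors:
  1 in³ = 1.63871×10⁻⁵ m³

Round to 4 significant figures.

2.548 in³/min → 6.95906×10⁻⁷ m³/s
9.407 min → 564.42 s
V = Q × t = 6.95906×10⁻⁷ × 564.42 = 3.92783×10⁻⁴ m³
In in³: 3.92783×10⁻⁴ / 1.63871×10⁻⁵ = 23.969 in³

23.97 in³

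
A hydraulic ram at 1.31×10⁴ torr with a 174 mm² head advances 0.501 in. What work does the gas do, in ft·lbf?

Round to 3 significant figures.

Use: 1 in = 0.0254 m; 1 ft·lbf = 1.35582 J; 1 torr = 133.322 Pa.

1.31×10⁴ torr → 1.74652×10⁶ Pa
174 mm² → 1.74×10⁻⁴ m²
F = P × A = 1.74652×10⁶ × 1.74×10⁻⁴ = 303.894 N
0.501 in → 0.0127254 m
W = F × d = 303.894 × 0.0127254 = 3.86717 J
In ft·lbf: 3.86717 / 1.35582 = 2.85227 ft·lbf

2.85 ft·lbf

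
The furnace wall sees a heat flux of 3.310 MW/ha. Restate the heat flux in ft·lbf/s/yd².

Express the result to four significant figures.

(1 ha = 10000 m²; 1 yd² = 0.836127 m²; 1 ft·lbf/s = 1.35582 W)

3.310 MW/ha × 1000000 W/MW ÷ 10000 m²/ha = 331 W/m²
331 W/m² ÷ 1.35582 W/ft·lbf/s × 0.836127 m²/yd² = 204.126 ft·lbf/s/yd²

204.1 ft·lbf/s/yd²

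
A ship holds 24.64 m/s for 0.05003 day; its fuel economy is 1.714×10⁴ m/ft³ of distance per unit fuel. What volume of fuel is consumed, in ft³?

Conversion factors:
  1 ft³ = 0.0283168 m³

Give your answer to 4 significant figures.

6.214 ft³

0.05003 day → 4322.59 s
d = v × t = 24.64 × 4322.59 = 106509 m
1.714×10⁴ m/ft³ → 605294 m/m³
V = d / (distance per unit fuel) = 106509 / 605294 = 0.175962 m³
In ft³: 0.175962 / 0.0283168 = 6.21405 ft³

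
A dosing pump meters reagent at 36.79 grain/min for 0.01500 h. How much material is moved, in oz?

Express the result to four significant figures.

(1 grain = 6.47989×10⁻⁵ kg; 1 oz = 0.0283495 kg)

36.79 grain/min → 3.97325×10⁻⁵ kg/s
0.01500 h → 54 s
m = ṁ × t = 3.97325×10⁻⁵ × 54 = 0.00214556 kg
In oz: 0.00214556 / 0.0283495 = 0.0756825 oz

0.07568 oz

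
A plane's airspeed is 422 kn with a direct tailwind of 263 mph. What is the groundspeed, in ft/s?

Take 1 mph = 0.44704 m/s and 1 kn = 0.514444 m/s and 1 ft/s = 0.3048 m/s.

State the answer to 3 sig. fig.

422 kn × 0.514444 = 217.095 m/s
263 mph × 0.44704 = 117.572 m/s
Sum: 217.095 + 117.572 = 334.667 m/s
In ft/s: 334.667 / 0.3048 = 1097.99 ft/s

1100 ft/s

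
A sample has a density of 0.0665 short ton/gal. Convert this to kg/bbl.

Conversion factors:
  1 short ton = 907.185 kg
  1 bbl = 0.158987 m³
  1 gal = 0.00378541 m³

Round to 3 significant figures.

2530 kg/bbl

0.0665 short ton/gal × 907.185 kg/short ton ÷ 0.00378541 m³/gal = 15936.9 kg/m³
15936.9 kg/m³ × 0.158987 m³/bbl = 2533.76 kg/bbl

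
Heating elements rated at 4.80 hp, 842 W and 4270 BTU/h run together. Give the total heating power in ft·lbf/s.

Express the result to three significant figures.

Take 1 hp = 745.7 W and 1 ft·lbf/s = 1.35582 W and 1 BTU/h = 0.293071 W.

4.80 hp × 745.7 = 3579.36 W
842 W (already W)
4270 BTU/h × 0.293071 = 1251.41 W
Combined: 3579.36 + 842 + 1251.41 = 5672.77 W
In ft·lbf/s: 5672.77 / 1.35582 = 4184.01 ft·lbf/s

4180 ft·lbf/s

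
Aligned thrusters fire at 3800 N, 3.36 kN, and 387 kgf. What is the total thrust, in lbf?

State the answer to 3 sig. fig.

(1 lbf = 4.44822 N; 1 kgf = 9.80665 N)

2460 lbf

3800 N (already N)
3.36 kN × 1000 → 3360 N
387 kgf × 9.80665 → 3795.17 N
Total: 3800 + 3360 + 3795.17 = 10955.2 N
In lbf: 10955.2 / 4.44822 = 2462.83 lbf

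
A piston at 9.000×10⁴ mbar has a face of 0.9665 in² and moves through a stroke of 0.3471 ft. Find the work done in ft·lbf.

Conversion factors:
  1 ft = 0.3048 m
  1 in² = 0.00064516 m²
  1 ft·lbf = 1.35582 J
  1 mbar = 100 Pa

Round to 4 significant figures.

437.9 ft·lbf

9.000×10⁴ mbar → 9×10⁶ Pa
0.9665 in² → 6.23547×10⁻⁴ m²
F = P × A = 9×10⁶ × 6.23547×10⁻⁴ = 5611.92 N
0.3471 ft → 0.105796 m
W = F × d = 5611.92 × 0.105796 = 593.719 J
In ft·lbf: 593.719 / 1.35582 = 437.904 ft·lbf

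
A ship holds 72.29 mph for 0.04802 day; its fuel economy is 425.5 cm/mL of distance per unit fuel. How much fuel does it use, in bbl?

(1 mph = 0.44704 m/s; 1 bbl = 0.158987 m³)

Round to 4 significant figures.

72.29 mph → 32.3165 m/s
0.04802 day → 4148.93 s
d = v × t = 32.3165 × 4148.93 = 134079 m
425.5 cm/mL → 4.255×10⁶ m/m³
V = d / (distance per unit fuel) = 134079 / 4.255×10⁶ = 0.0315109 m³
In bbl: 0.0315109 / 0.158987 = 0.198198 bbl

0.1982 bbl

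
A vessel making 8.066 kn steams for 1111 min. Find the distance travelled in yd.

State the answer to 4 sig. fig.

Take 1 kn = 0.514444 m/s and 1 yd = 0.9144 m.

3.025×10⁵ yd

8.066 kn × 0.514444 → 4.14951 m/s
1111 min × 60 → 66660 s
d = v × t = 4.14951 m/s × 66660 s = 276606 m
276606 m ÷ (0.9144 m/yd) = 302500 yd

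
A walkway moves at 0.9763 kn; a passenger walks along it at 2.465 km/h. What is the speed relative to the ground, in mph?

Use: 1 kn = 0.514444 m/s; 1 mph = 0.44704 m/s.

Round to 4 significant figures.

2.655 mph

0.9763 kn × 0.514444 → 0.502252 m/s
2.465 km/h × (1/3.6) → 0.684722 m/s
Sum: 0.502252 + 0.684722 = 1.18697 m/s
In mph: 1.18697 / 0.44704 = 2.65518 mph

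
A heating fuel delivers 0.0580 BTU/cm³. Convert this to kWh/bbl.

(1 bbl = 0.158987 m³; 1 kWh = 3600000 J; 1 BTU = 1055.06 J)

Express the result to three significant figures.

2.70 kWh/bbl

0.0580 BTU/cm³ × 1055.06 J/BTU ÷ 10⁻⁶ m³/cm³ = 6.11935×10⁷ J/m³
6.11935×10⁷ J/m³ ÷ 3600000 J/kWh × 0.158987 m³/bbl = 2.70249 kWh/bbl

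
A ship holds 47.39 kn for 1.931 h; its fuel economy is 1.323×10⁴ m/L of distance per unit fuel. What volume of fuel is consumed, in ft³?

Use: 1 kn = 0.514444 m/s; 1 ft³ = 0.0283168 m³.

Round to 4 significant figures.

47.39 kn → 24.3795 m/s
1.931 h → 6951.6 s
d = v × t = 24.3795 × 6951.6 = 169477 m
1.323×10⁴ m/L → 1.323×10⁷ m/m³
V = d / (distance per unit fuel) = 169477 / 1.323×10⁷ = 0.0128101 m³
In ft³: 0.0128101 / 0.0283168 = 0.452385 ft³

0.4524 ft³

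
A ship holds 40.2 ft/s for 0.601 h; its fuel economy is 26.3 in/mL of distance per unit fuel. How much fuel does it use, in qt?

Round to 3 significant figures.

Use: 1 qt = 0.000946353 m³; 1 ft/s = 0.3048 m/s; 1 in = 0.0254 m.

40.2 ft/s → 12.253 m/s
0.601 h → 2163.6 s
d = v × t = 12.253 × 2163.6 = 26510.6 m
26.3 in/mL → 668020 m/m³
V = d / (distance per unit fuel) = 26510.6 / 668020 = 0.0396853 m³
In qt: 0.0396853 / 0.000946353 = 41.935 qt

41.9 qt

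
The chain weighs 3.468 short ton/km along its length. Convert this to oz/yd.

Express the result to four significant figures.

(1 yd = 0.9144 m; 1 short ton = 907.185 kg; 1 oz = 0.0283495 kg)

3.468 short ton/km × 907.185 kg/short ton ÷ 1000 m/km = 3.14612 kg/m
3.14612 kg/m ÷ 0.0283495 kg/oz × 0.9144 m/yd = 101.477 oz/yd

101.5 oz/yd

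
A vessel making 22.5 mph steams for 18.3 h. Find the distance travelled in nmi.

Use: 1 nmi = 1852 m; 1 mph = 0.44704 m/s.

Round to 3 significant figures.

358 nmi

22.5 mph × 0.44704 → 10.0584 m/s
18.3 h × 3600 → 65880 s
d = v × t = 10.0584 m/s × 65880 s = 662647 m
662647 m ÷ (1852 m/nmi) = 357.801 nmi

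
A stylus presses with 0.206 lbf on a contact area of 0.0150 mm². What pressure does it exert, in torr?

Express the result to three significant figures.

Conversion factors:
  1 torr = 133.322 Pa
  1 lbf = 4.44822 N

0.206 lbf × 4.44822 → 0.916333 N
0.0150 mm² × 10⁻⁶ → 1.5×10⁻⁸ m²
P = F / A = 0.916333 N / 1.5×10⁻⁸ m² = 6.10889×10⁷ Pa
6.10889×10⁷ Pa ÷ (133.322 Pa/torr) = 458206 torr

4.58×10⁵ torr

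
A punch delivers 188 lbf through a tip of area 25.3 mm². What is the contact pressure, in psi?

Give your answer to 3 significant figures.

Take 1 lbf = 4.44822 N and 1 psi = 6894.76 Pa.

188 lbf × 4.44822 → 836.265 N
25.3 mm² × 10⁻⁶ → 2.53×10⁻⁵ m²
P = F / A = 836.265 N / 2.53×10⁻⁵ m² = 3.3054×10⁷ Pa
3.3054×10⁷ Pa ÷ (6894.76 Pa/psi) = 4794.08 psi

4790 psi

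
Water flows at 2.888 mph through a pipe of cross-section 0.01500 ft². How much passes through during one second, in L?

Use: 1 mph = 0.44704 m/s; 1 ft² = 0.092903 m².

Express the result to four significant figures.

1.799 L

2.888 mph × 0.44704 = 1.29105 m/s
0.01500 ft² × 0.092903 = 0.00139354 m²
V = v × A × t = 1.29105 m/s × 0.00139354 m² × 1 s = 0.00179913 m³
0.00179913 m³ ÷ (0.001 m³/L) = 1.79913 L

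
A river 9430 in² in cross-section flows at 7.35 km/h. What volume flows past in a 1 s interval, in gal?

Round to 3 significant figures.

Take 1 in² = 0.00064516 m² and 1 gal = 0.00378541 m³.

7.35 km/h × (1/3.6) → 2.04167 m/s
9430 in² × 0.00064516 → 6.08386 m²
V = v × A × t = 2.04167 m/s × 6.08386 m² × 1 s = 12.4212 m³
12.4212 m³ ÷ (0.00378541 m³/gal) = 3281.34 gal

3280 gal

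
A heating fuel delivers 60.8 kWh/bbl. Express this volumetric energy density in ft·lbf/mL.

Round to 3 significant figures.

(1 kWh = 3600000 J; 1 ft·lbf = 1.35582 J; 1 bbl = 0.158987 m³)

1020 ft·lbf/mL

60.8 kWh/bbl × 3600000 J/kWh ÷ 0.158987 m³/bbl = 1.37672×10⁹ J/m³
1.37672×10⁹ J/m³ ÷ 1.35582 J/ft·lbf × 10⁻⁶ m³/mL = 1015.42 ft·lbf/mL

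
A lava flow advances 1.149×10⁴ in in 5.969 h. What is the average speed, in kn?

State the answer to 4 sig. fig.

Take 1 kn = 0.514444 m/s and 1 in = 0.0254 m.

1.149×10⁴ in × 0.0254 = 291.846 m
5.969 h × 3600 = 21488.4 s
v = d / t = 291.846 m / 21488.4 s = 0.0135816 m/s
0.0135816 m/s ÷ (0.514444 m/s/kn) = 0.0264005 kn

0.02640 kn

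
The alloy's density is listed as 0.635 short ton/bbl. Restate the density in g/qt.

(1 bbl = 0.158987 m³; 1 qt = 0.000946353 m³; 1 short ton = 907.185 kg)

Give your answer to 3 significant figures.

3430 g/qt

0.635 short ton/bbl × 907.185 kg/short ton ÷ 0.158987 m³/bbl = 3623.33 kg/m³
3623.33 kg/m³ ÷ 0.001 kg/g × 0.000946353 m³/qt = 3428.95 g/qt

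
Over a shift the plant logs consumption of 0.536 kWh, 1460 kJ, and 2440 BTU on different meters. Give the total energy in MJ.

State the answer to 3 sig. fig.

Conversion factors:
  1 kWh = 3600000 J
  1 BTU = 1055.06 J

0.536 kWh × 3600000 = 1.9296×10⁶ J
1460 kJ × 1000 = 1.46×10⁶ J
2440 BTU × 1055.06 = 2.57435×10⁶ J
Sum: 1.9296×10⁶ + 1.46×10⁶ + 2.57435×10⁶ = 5.96395×10⁶ J
In MJ: 5.96395×10⁶ / 1000000 = 5.96395 MJ

5.96 MJ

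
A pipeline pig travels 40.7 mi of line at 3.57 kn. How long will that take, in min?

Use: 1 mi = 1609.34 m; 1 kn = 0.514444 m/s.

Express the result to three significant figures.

40.7 mi × 1609.34 = 65500.1 m
3.57 kn × 0.514444 = 1.83657 m/s
t = d / v = 65500.1 m / 1.83657 m/s = 35664.4 s
35664.4 s ÷ (60 s/min) = 594.407 min

594 min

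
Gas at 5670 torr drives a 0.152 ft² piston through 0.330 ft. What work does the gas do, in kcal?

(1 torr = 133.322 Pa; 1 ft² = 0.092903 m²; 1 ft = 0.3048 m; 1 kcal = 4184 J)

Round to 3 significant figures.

5670 torr → 755936 Pa
0.152 ft² → 0.0141213 m²
F = P × A = 755936 × 0.0141213 = 10674.8 N
0.330 ft → 0.100584 m
W = F × d = 10674.8 × 0.100584 = 1073.71 J
In kcal: 1073.71 / 4184 = 0.256623 kcal

0.257 kcal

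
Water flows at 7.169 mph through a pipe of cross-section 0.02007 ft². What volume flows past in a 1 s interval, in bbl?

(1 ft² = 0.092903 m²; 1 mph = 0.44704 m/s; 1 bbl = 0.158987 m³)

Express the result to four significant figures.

7.169 mph × 0.44704 = 3.20483 m/s
0.02007 ft² × 0.092903 = 0.00186456 m²
V = v × A × t = 3.20483 m/s × 0.00186456 m² × 1 s = 0.0059756 m³
0.0059756 m³ ÷ (0.158987 m³/bbl) = 0.0375855 bbl

0.03759 bbl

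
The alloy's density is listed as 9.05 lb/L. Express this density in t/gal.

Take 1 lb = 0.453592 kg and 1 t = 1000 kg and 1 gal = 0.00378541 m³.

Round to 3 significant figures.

9.05 lb/L × 0.453592 kg/lb ÷ 0.001 m³/L = 4105.01 kg/m³
4105.01 kg/m³ ÷ 1000 kg/t × 0.00378541 m³/gal = 0.0155391 t/gal

0.0155 t/gal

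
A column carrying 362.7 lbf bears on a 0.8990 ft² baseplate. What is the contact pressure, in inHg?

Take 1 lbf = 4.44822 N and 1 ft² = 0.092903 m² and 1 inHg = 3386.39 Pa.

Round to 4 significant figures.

362.7 lbf × 4.44822 → 1613.37 N
0.8990 ft² × 0.092903 → 0.0835198 m²
P = F / A = 1613.37 N / 0.0835198 m² = 19317.2 Pa
19317.2 Pa ÷ (3386.39 Pa/inHg) = 5.70436 inHg

5.704 inHg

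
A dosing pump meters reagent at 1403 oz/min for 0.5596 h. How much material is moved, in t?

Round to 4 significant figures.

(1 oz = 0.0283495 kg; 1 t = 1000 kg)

1403 oz/min → 0.662906 kg/s
0.5596 h → 2014.56 s
m = ṁ × t = 0.662906 × 2014.56 = 1335.46 kg
In t: 1335.46 / 1000 = 1.33546 t

1.335 t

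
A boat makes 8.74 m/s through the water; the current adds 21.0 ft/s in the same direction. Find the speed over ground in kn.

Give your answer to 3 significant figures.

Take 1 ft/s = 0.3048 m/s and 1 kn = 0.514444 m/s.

29.4 kn

8.74 m/s (already m/s)
21.0 ft/s × 0.3048 = 6.4008 m/s
Combined: 8.74 + 6.4008 = 15.1408 m/s
In kn: 15.1408 / 0.514444 = 29.4314 kn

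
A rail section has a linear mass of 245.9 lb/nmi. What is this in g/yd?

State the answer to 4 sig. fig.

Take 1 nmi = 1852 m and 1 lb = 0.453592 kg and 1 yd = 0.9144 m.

55.07 g/yd

245.9 lb/nmi × 0.453592 kg/lb ÷ 1852 m/nmi = 0.0602258 kg/m
0.0602258 kg/m ÷ 0.001 kg/g × 0.9144 m/yd = 55.0705 g/yd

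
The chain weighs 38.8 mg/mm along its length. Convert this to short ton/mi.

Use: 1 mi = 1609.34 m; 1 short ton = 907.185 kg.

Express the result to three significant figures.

38.8 mg/mm × 10⁻⁶ kg/mg ÷ 0.001 m/mm = 0.0388 kg/m
0.0388 kg/m ÷ 907.185 kg/short ton × 1609.34 m/mi = 0.0688309 short ton/mi

0.0688 short ton/mi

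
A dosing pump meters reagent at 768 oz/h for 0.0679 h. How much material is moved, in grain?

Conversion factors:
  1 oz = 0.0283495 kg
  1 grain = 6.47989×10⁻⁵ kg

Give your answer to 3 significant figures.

768 oz/h → 0.00604789 kg/s
0.0679 h → 244.44 s
m = ṁ × t = 0.00604789 × 244.44 = 1.47835 kg
In grain: 1.47835 / 6.47989×10⁻⁵ = 22814.4 grain

2.28×10⁴ grain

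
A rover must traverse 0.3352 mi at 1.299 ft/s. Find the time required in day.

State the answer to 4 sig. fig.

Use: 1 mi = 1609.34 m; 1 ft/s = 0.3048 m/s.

0.3352 mi × 1609.34 → 539.451 m
1.299 ft/s × 0.3048 → 0.395935 m/s
t = d / v = 539.451 m / 0.395935 m/s = 1362.47 s
1362.47 s ÷ (86400 s/day) = 0.0157693 day

0.01577 day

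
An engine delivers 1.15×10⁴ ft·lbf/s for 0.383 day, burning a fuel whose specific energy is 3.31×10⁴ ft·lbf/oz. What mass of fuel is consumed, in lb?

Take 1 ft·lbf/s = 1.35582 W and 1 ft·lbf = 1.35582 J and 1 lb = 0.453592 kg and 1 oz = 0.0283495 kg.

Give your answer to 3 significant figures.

1.15×10⁴ ft·lbf/s → 15591.9 W
0.383 day → 33091.2 s
E = P × t = 15591.9 × 33091.2 = 5.15955×10⁸ J
3.31×10⁴ ft·lbf/oz → 1.58301×10⁶ J/kg
m = E / e_s = 5.15955×10⁸ / 1.58301×10⁶ = 325.933 kg
In lb: 325.933 / 0.453592 = 718.56 lb

719 lb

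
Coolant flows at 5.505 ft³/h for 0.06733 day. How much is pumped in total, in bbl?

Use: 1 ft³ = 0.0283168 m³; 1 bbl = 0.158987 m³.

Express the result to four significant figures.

1.584 bbl

5.505 ft³/h → 4.33011×10⁻⁵ m³/s
0.06733 day → 5817.31 s
V = Q × t = 4.33011×10⁻⁵ × 5817.31 = 0.251896 m³
In bbl: 0.251896 / 0.158987 = 1.58438 bbl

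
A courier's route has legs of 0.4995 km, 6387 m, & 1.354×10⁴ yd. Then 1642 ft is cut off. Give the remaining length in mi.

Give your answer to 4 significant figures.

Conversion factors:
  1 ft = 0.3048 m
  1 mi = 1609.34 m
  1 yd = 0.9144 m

0.4995 km × 1000 = 499.5 m
6387 m (already m)
1.354×10⁴ yd × 0.9144 = 12381 m
1642 ft × 0.3048 = 500.482 m
Result: 499.5 + 6387 + 12381 − 500.482 = 18767 m
In mi: 18767 / 1609.34 = 11.6613 mi

11.66 mi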